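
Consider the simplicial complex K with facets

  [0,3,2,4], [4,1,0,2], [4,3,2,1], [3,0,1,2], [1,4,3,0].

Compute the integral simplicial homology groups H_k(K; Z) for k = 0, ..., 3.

H_0 ≅ Z,  H_1 = 0,  H_2 = 0,  H_3 ≅ Z.

Take the total order 0 < 1 < 2 < 3 < 4 on the vertex set. Then K (dimension 3) consists of the simplices:

  0-simplices (5): [0], [1], [2], [3], [4]
  1-simplices (10): [0,1], [0,2], [0,3], [0,4], [1,2], [1,3], [1,4], [2,3], [2,4], [3,4]
  2-simplices (10): [0,1,2], [0,1,3], [0,1,4], [0,2,3], [0,2,4], [0,3,4], [1,2,3], [1,2,4], [1,3,4], [2,3,4]
  3-simplices (5): [0,1,2,3], [0,1,2,4], [0,1,3,4], [0,2,3,4], [1,2,3,4]

giving chain groups C_0 ≅ Z^5, C_1 ≅ Z^10, C_2 ≅ Z^10, C_3 ≅ Z^5.

∂_1: C_1 → C_0 maps an edge to its endpoints' difference, ∂[p,q] = q − p. For instance
  ∂[3,4] = [4] − [3].
This gives a 5×10 integer matrix of rank 4; reducing to Smith normal form yields diagonal entries (1,1,1,1).

The boundary map ∂_2: C_2 → C_1 acts by ∂[p,q,r] = [q,r] − [p,r] + [p,q]. For instance
  ∂[2,3,4] = [3,4] − [2,4] + [2,3],
  ∂[1,2,3] = [2,3] − [1,3] + [1,2].
As a 10×10 matrix over Z this has rank 6, with invariant factors (1,1,1,1,1,1).

Boundary ∂_3: C_3 → C_2 sends each 3-simplex σ to the alternating sum Σ_i (−1)^i (σ with its i-th vertex removed). For instance
  ∂[0,1,3,4] = [1,3,4] − [0,3,4] + [0,1,4] − [0,1,3],
  ∂[0,1,2,4] = [1,2,4] − [0,2,4] + [0,1,4] − [0,1,2].
The 10×5 boundary matrix has rank 4 and Smith normal form diag(1,1,1,1).

Now H_k = ker ∂_k / im ∂_{k+1}, so:

  H_0: rank C_0 − rank ∂_1 = 5 − 4 = 1, and the invariant factors of ∂_1 are all 1, so H_0 = Z.
  H_1: rank ker ∂_1 − rank ∂_2 = (10 − 4) − 6 = 0, and the invariant factors of ∂_2 are all 1, so H_1 = 0.
  H_2: rank ker ∂_2 − rank ∂_3 = (10 − 6) − 4 = 0, and the invariant factors of ∂_3 are all 1, so H_2 = 0.
  H_3: rank ker ∂_3 − rank ∂_4 = (5 − 4) − 0 = 1, and there is no ∂_4, so H_3 = Z.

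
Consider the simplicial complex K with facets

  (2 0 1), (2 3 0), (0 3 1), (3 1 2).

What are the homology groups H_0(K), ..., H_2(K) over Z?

Fix the vertex order 0 < 1 < 2 < 3 and write every simplex with vertices in increasing order. Then dim K = 2 and the simplices of K are:

  0-simplices (4): [0], [1], [2], [3]
  1-simplices (6): [0,1], [0,2], [0,3], [1,2], [1,3], [2,3]
  2-simplices (4): [0,1,2], [0,1,3], [0,2,3], [1,2,3]

giving chain groups C_0 ≅ Z^4, C_1 ≅ Z^6, C_2 ≅ Z^4.

∂_1: C_1 → C_0 maps an edge to its endpoints' difference, ∂[p,q] = q − p.
The resulting 4×6 matrix has rank 3, and its Smith normal form has invariant factors (1,1,1).

∂_2: C_2 → C_1 maps a triangle to the signed sum of its edges. For instance
  ∂[0,2,3] = [2,3] − [0,3] + [0,2],
  ∂[1,2,3] = [2,3] − [1,3] + [1,2].
The resulting 6×4 matrix has rank 3, and its Smith normal form has invariant factors (1,1,1).

Now H_k = ker ∂_k / im ∂_{k+1}, so:

  H_0: rank C_0 − rank ∂_1 = 4 − 3 = 1, and the invariant factors of ∂_1 are all 1, so H_0 ≅ Z.
  H_1: rank ker ∂_1 − rank ∂_2 = (6 − 3) − 3 = 0, and the invariant factors of ∂_2 are all 1, so H_1 ≅ 0.
  H_2: rank ker ∂_2 − rank ∂_3 = (4 − 3) − 0 = 1, and there is no ∂_3, so H_2 ≅ Z.

As a check, the Euler characteristic is 4 − 6 + 4 = 2, which agrees with 1 − 0 + 1 = 2.

H_0 ≅ Z,  H_1 = 0,  H_2 ≅ Z.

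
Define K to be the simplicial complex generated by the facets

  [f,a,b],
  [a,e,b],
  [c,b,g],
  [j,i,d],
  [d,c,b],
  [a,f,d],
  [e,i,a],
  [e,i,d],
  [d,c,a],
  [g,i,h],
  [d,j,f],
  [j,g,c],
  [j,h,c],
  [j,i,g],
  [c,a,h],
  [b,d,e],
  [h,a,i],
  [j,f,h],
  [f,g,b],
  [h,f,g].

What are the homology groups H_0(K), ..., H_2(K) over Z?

Fix the vertex order a < b < c < d < e < f < g < h < i < j and write every simplex with vertices in increasing order. Then dim K = 2 and the simplices of K are:

  0-simplices (10): a, b, c, d, e, f, g, h, i, j
  1-simplices (30): ab, ac, ad, ae, af, ah, ai, bc, bd, be, bf, bg, cd, cg, ch, cj, de, df, di, dj, ei, fg, fh, fj, gh, gi, gj, hi, hj, ij
  2-simplices (20): abe, abf, acd, ach, adf, aei, ahi, bcd, bcg, bde, bfg, cgj, chj, dei, dfj, dij, fgh, fhj, ghi, gij

Hence C_0 ≅ Z^10, C_1 ≅ Z^30, C_2 ≅ Z^20.

Boundary ∂_1: C_1 → C_0 maps an edge to its endpoints' difference, ∂[p,q] = q − p. For instance
  ∂ch = h − c.
The 10×30 boundary matrix has rank 9 and Smith normal form diag(1,1,1,1,1,1,1,1,1).

∂_2: C_2 → C_1 acts by ∂[p,q,r] = [q,r] − [p,r] + [p,q]. For instance
  ∂abf = bf − af + ab,
  ∂bfg = fg − bg + bf.
This gives a 30×20 integer matrix of rank 20; reducing to Smith normal form yields diagonal entries (1,1,1,1,1,1,1,1,1,1,1,1,1,1,1,1,1,1,1,2).

From H_k ≅ ker(∂_k) / im(∂_{k+1}) we obtain:

  H_0: rank C_0 − rank ∂_1 = 10 − 9 = 1, and the invariant factors of ∂_1 are all 1, so H_0 ≅ Z.
  H_1: rank ker ∂_1 − rank ∂_2 = (30 − 9) − 20 = 1, and ∂_2 has invariant factor 2 > 1, so H_1 ≅ Z ⊕ Z/2.
  H_2: rank ker ∂_2 − rank ∂_3 = (20 − 20) − 0 = 0, and there is no ∂_3, so H_2 ≅ 0.

H_0 = Z,  H_1 = Z ⊕ Z/2,  H_2 = 0.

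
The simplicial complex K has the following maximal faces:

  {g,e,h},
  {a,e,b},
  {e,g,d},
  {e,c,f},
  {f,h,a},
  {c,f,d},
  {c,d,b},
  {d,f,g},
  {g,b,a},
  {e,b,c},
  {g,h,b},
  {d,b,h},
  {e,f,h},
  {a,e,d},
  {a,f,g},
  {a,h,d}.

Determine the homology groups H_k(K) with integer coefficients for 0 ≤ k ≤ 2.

H_0 = Z,  H_1 = Z^2,  H_2 = Z.

Take the total order a < b < c < d < e < f < g < h on the vertex set. Then K (dimension 2) consists of the simplices:

  0-simplices (8): a, b, c, d, e, f, g, h
  1-simplices (24): ab, ad, ae, af, ag, ah, bc, bd, be, bg, bh, cd, ce, cf, de, df, dg, dh, ef, eg, eh, fg, fh, gh
  2-simplices (16): abe, abg, ade, adh, afg, afh, bcd, bce, bdh, bgh, cdf, cef, deg, dfg, efh, egh

Hence C_0 ≅ Z^8, C_1 ≅ Z^24, C_2 ≅ Z^16.

The boundary map ∂_1: C_1 → C_0 maps an edge to its endpoints' difference, ∂[p,q] = q − p.
The resulting 8×24 matrix has rank 7, and its Smith normal form has invariant factors (1,1,1,1,1,1,1).

Boundary ∂_2: C_2 → C_1 acts by ∂[p,q,r] = [q,r] − [p,r] + [p,q]. For instance
  ∂afg = fg − ag + af,
  ∂adh = dh − ah + ad.
The resulting 24×16 matrix has rank 15, and its Smith normal form has invariant factors (1,1,1,1,1,1,1,1,1,1,1,1,1,1,1).

From H_k ≅ ker(∂_k) / im(∂_{k+1}) we obtain:

  H_0: rank C_0 − rank ∂_1 = 8 − 7 = 1, and the invariant factors of ∂_1 are all 1, so H_0 = Z.
  H_1: rank ker ∂_1 − rank ∂_2 = (24 − 7) − 15 = 2, and the invariant factors of ∂_2 are all 1, so H_1 = Z^2.
  H_2: rank ker ∂_2 − rank ∂_3 = (16 − 15) − 0 = 1, and there is no ∂_3, so H_2 = Z.

As a check, the Euler characteristic is 8 − 24 + 16 = 0, which agrees with 1 − 2 + 1 = 0.
(K is a triangulation of the torus T^2.)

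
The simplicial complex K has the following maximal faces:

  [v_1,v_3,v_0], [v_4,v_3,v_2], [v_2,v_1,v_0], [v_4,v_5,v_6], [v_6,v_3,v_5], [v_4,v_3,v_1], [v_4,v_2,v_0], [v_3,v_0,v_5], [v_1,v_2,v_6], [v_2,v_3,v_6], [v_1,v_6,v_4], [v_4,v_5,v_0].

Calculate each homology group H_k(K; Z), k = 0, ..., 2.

H_0 = Z,  H_1 = Z_2,  H_2 = 0.

We work with the vertex ordering v_0 < v_1 < v_2 < v_3 < v_4 < v_5 < v_6. The simplices of K, each written with vertices in increasing order, are:

  0-simplices (7): [v_0], [v_1], [v_2], [v_3], [v_4], [v_5], [v_6]
  1-simplices (18): (18 of them)
  2-simplices (12): (12 of them)

so the chain groups are C_0 ≅ Z^7, C_1 ≅ Z^18, C_2 ≅ Z^12.

∂_1: C_1 → C_0 sends each edge [p,q] (with p < q) to q − p. For instance
  ∂[v_1,v_3] = [v_3] − [v_1].
As a 7×18 matrix over Z this has rank 6, with invariant factors (1,1,1,1,1,1).

Boundary ∂_2: C_2 → C_1 maps a triangle to the signed sum of its edges. For instance
  ∂[v_0,v_4,v_5] = [v_4,v_5] − [v_0,v_5] + [v_0,v_4],
  ∂[v_1,v_4,v_6] = [v_4,v_6] − [v_1,v_6] + [v_1,v_4].
The 18×12 boundary matrix has rank 12 and Smith normal form diag(1,1,1,1,1,1,1,1,1,1,1,2).

Reading off H_k = ker ∂_k / im ∂_{k+1}:

  H_0: rank C_0 − rank ∂_1 = 7 − 6 = 1, and the invariant factors of ∂_1 are all 1, so H_0 ≅ Z.
  H_1: rank ker ∂_1 − rank ∂_2 = (18 − 6) − 12 = 0, and ∂_2 has invariant factor 2 > 1, so H_1 ≅ Z_2.
  H_2: rank ker ∂_2 − rank ∂_3 = (12 − 12) − 0 = 0, and there is no ∂_3, so H_2 ≅ 0.

As a check, the Euler characteristic is 7 − 18 + 12 = 1, which agrees with 1 − 0 + 0 = 1.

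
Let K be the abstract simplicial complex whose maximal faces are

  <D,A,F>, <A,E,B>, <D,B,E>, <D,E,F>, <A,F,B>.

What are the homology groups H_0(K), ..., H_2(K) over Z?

Fix the vertex order A < B < D < E < F and write every simplex with vertices in increasing order. Then dim K = 2 and the simplices of K are:

  0-simplices (5): A, B, D, E, F
  1-simplices (10): AB, AD, AE, AF, BD, BE, BF, DE, DF, EF
  2-simplices (5): ABE, ABF, ADF, BDE, DEF

giving chain groups C_0 ≅ Z^5, C_1 ≅ Z^10, C_2 ≅ Z^5.

∂_1: C_1 → C_0 sends each edge [p,q] (with p < q) to q − p. For instance
  ∂EF = F − E.
This gives a 5×10 integer matrix of rank 4; reducing to Smith normal form yields diagonal entries (1,1,1,1).

The boundary map ∂_2: C_2 → C_1 sends each 2-simplex [p,q,r] to [q,r] − [p,r] + [p,q]. For instance
  ∂DEF = EF − DF + DE,
  ∂ADF = DF − AF + AD.
This gives a 10×5 integer matrix of rank 5; reducing to Smith normal form yields diagonal entries (1,1,1,1,1).

Now H_k = ker ∂_k / im ∂_{k+1}, so:

  H_0: rank C_0 − rank ∂_1 = 5 − 4 = 1, and the invariant factors of ∂_1 are all 1, so H_0 ≅ Z.
  H_1: rank ker ∂_1 − rank ∂_2 = (10 − 4) − 5 = 1, and the invariant factors of ∂_2 are all 1, so H_1 ≅ Z.
  H_2: rank ker ∂_2 − rank ∂_3 = (5 − 5) − 0 = 0, and there is no ∂_3, so H_2 ≅ 0.

As a check, the Euler characteristic is 5 − 10 + 5 = 0, which agrees with 1 − 1 + 0 = 0.

H_0 ≅ Z,  H_1 ≅ Z,  H_2 = 0.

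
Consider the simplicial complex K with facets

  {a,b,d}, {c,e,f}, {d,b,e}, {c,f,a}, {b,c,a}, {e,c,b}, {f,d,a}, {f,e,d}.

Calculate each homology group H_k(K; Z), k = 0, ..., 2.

Fix the vertex order a < b < c < d < e < f and write every simplex with vertices in increasing order. Then dim K = 2 and the simplices of K are:

  0-simplices (6): a, b, c, d, e, f
  1-simplices (12): ab, ac, ad, af, bc, bd, be, ce, cf, de, df, ef
  2-simplices (8): abc, abd, acf, adf, bce, bde, cef, def

giving chain groups C_0 ≅ Z^6, C_1 ≅ Z^12, C_2 ≅ Z^8.

Boundary ∂_1: C_1 → C_0 is given by ∂[p,q] = [q] − [p].
The 6×12 boundary matrix has rank 5 and Smith normal form diag(1,1,1,1,1).

∂_2: C_2 → C_1 maps a triangle to the signed sum of its edges. For instance
  ∂abd = bd − ad + ab,
  ∂abc = bc − ac + ab.
This gives a 12×8 integer matrix of rank 7; reducing to Smith normal form yields diagonal entries (1,1,1,1,1,1,1).

Now H_k = ker ∂_k / im ∂_{k+1}, so:

  H_0: rank C_0 − rank ∂_1 = 6 − 5 = 1, and the invariant factors of ∂_1 are all 1, so H_0 = Z.
  H_1: rank ker ∂_1 − rank ∂_2 = (12 − 5) − 7 = 0, and the invariant factors of ∂_2 are all 1, so H_1 = 0.
  H_2: rank ker ∂_2 − rank ∂_3 = (8 − 7) − 0 = 1, and there is no ∂_3, so H_2 = Z.

As a check, the Euler characteristic is 6 − 12 + 8 = 2, which agrees with 1 − 0 + 1 = 2.
(K is a triangulation of the 2-sphere S^2.)

H_0 ≅ Z,  H_1 = 0,  H_2 ≅ Z.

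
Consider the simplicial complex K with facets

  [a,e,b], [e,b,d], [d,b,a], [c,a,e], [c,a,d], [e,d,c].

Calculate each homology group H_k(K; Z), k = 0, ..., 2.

H_0 ≅ Z,  H_1 = 0,  H_2 ≅ Z.

Order the vertices as a < b < c < d < e. Listing each simplex with vertices in this order, K has dimension 2 with simplices:

  0-simplices (5): a, b, c, d, e
  1-simplices (9): ab, ac, ad, ae, bd, be, cd, ce, de
  2-simplices (6): abd, abe, acd, ace, bde, cde

giving chain groups C_0 ≅ Z^5, C_1 ≅ Z^9, C_2 ≅ Z^6.

Boundary ∂_1: C_1 → C_0 sends each edge [p,q] (with p < q) to q − p. For instance
  ∂ad = d − a.
The resulting 5×9 matrix has rank 4, and its Smith normal form has invariant factors (1,1,1,1).

∂_2: C_2 → C_1 sends each 2-simplex [p,q,r] to [q,r] − [p,r] + [p,q]. For instance
  ∂cde = de − ce + cd,
  ∂acd = cd − ad + ac.
As a 9×6 matrix over Z this has rank 5, with invariant factors (1,1,1,1,1).

Now H_k = ker ∂_k / im ∂_{k+1}, so:

  H_0: rank C_0 − rank ∂_1 = 5 − 4 = 1, and the invariant factors of ∂_1 are all 1, so H_0 ≅ Z.
  H_1: rank ker ∂_1 − rank ∂_2 = (9 − 4) − 5 = 0, and the invariant factors of ∂_2 are all 1, so H_1 ≅ 0.
  H_2: rank ker ∂_2 − rank ∂_3 = (6 − 5) − 0 = 1, and there is no ∂_3, so H_2 ≅ Z.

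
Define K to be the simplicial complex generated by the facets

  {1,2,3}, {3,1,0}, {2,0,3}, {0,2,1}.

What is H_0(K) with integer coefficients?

We work with the vertex ordering 0 < 1 < 2 < 3. The simplices of K, each written with vertices in increasing order, are:

  0-simplices (4): [0], [1], [2], [3]
  1-simplices (6): [0,1], [0,2], [0,3], [1,2], [1,3], [2,3]
  2-simplices (4): [0,1,2], [0,1,3], [0,2,3], [1,2,3]

so the chain groups are C_0 ≅ Z^4, C_1 ≅ Z^6, C_2 ≅ Z^4.

The boundary map ∂_1: C_1 → C_0 is given by ∂[p,q] = [q] − [p].
The 4×6 boundary matrix has rank 3 and Smith normal form diag(1,1,1).

∂_2: C_2 → C_1 maps a triangle to the signed sum of its edges. For instance
  ∂[1,2,3] = [2,3] − [1,3] + [1,2],
  ∂[0,1,3] = [1,3] − [0,3] + [0,1].
The 6×4 boundary matrix has rank 3 and Smith normal form diag(1,1,1).

Reading off H_k = ker ∂_k / im ∂_{k+1}:

  H_0: rank C_0 − rank ∂_1 = 4 − 3 = 1, and the invariant factors of ∂_1 are all 1, so H_0 ≅ Z.

(K is a triangulation of the 2-sphere S^2.)

H_0 = Z.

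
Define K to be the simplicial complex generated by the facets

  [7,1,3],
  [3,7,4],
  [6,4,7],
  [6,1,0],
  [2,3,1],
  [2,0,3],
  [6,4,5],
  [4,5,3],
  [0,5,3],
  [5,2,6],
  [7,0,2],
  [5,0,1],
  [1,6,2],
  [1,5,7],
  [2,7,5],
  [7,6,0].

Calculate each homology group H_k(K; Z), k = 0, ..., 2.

H_0 = Z,  H_1 = Z^2,  H_2 = Z.

Fix the vertex order 0 < 1 < 2 < 3 < 4 < 5 < 6 < 7 and write every simplex with vertices in increasing order. Then dim K = 2 and the simplices of K are:

  0-simplices (8): [0], [1], [2], [3], [4], [5], [6], [7]
  1-simplices (24): (24 of them)
  2-simplices (16): [0,1,5], [0,1,6], [0,2,3], [0,2,7], [0,3,5], [0,6,7], [1,2,3], [1,2,6], [1,3,7], [1,5,7], [2,5,6], [2,5,7], [3,4,5], [3,4,7], [4,5,6], [4,6,7]

giving chain groups C_0 ≅ Z^8, C_1 ≅ Z^24, C_2 ≅ Z^16.

The boundary map ∂_1: C_1 → C_0 sends each edge [p,q] (with p < q) to q − p.
The resulting 8×24 matrix has rank 7, and its Smith normal form has invariant factors (1,1,1,1,1,1,1).

The boundary map ∂_2: C_2 → C_1 acts by ∂[p,q,r] = [q,r] − [p,r] + [p,q]. For instance
  ∂[1,3,7] = [3,7] − [1,7] + [1,3],
  ∂[2,5,6] = [5,6] − [2,6] + [2,5].
This gives a 24×16 integer matrix of rank 15; reducing to Smith normal form yields diagonal entries (1,1,1,1,1,1,1,1,1,1,1,1,1,1,1).

Now H_k = ker ∂_k / im ∂_{k+1}, so:

  H_0: rank C_0 − rank ∂_1 = 8 − 7 = 1, and the invariant factors of ∂_1 are all 1, so H_0 ≅ Z.
  H_1: rank ker ∂_1 − rank ∂_2 = (24 − 7) − 15 = 2, and the invariant factors of ∂_2 are all 1, so H_1 ≅ Z^2.
  H_2: rank ker ∂_2 − rank ∂_3 = (16 − 15) − 0 = 1, and there is no ∂_3, so H_2 ≅ Z.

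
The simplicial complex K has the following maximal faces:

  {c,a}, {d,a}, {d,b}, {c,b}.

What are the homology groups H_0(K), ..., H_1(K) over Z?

Take the total order a < b < c < d on the vertex set. Then K (dimension 1) consists of the simplices:

  0-simplices (4): a, b, c, d
  1-simplices (4): ac, ad, bc, bd

Hence C_0 ≅ Z^4, C_1 ≅ Z^4.

The boundary map ∂_1: C_1 → C_0 is given by ∂[p,q] = [q] − [p]. For instance
  ∂bc = c − b.
As a 4×4 matrix over Z this has rank 3, with invariant factors (1,1,1).

Now H_k = ker ∂_k / im ∂_{k+1}, so:

  H_0: rank C_0 − rank ∂_1 = 4 − 3 = 1, and the invariant factors of ∂_1 are all 1, so H_0 ≅ Z.
  H_1: rank ker ∂_1 − rank ∂_2 = (4 − 3) − 0 = 1, and there is no ∂_2, so H_1 ≅ Z.

As a check, the Euler characteristic is 4 − 4 = 0, which agrees with 1 − 1 = 0.

H_0 = Z,  H_1 = Z.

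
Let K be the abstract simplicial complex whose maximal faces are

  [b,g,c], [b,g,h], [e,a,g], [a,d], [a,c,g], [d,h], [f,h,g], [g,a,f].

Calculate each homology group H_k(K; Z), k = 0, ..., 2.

H_0 ≅ Z,  H_1 ≅ Z,  H_2 = 0.

Order the vertices as a < b < c < d < e < f < g < h. Listing each simplex with vertices in this order, K has dimension 2 with simplices:

  0-simplices (8): a, b, c, d, e, f, g, h
  1-simplices (14): ac, ad, ae, af, ag, bc, bg, bh, cg, dh, eg, fg, fh, gh
  2-simplices (6): acg, aeg, afg, bcg, bgh, fgh

giving chain groups C_0 ≅ Z^8, C_1 ≅ Z^14, C_2 ≅ Z^6.

Boundary ∂_1: C_1 → C_0 sends each edge [p,q] (with p < q) to q − p.
This gives a 8×14 integer matrix of rank 7; reducing to Smith normal form yields diagonal entries (1,1,1,1,1,1,1).

∂_2: C_2 → C_1 acts by ∂[p,q,r] = [q,r] − [p,r] + [p,q]. For instance
  ∂afg = fg − ag + af,
  ∂aeg = eg − ag + ae.
The resulting 14×6 matrix has rank 6, and its Smith normal form has invariant factors (1,1,1,1,1,1).

Computing H_k = (kernel of ∂_k) / (image of ∂_{k+1}):

  H_0: rank C_0 − rank ∂_1 = 8 − 7 = 1, and the invariant factors of ∂_1 are all 1, so H_0 = Z.
  H_1: rank ker ∂_1 − rank ∂_2 = (14 − 7) − 6 = 1, and the invariant factors of ∂_2 are all 1, so H_1 = Z.
  H_2: rank ker ∂_2 − rank ∂_3 = (6 − 6) − 0 = 0, and there is no ∂_3, so H_2 = 0.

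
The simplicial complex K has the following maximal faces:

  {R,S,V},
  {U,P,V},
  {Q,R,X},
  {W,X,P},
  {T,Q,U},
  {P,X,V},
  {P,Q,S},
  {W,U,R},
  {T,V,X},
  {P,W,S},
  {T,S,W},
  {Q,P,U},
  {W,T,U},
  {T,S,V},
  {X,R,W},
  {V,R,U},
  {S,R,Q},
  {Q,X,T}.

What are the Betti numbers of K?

b_0 = 1, b_1 = 2, b_2 = 1.

Fix the vertex order P < Q < R < S < T < U < V < W < X and write every simplex with vertices in increasing order. Then dim K = 2 and the simplices of K are:

  0-simplices (9): P, Q, R, S, T, U, V, W, X
  1-simplices (27): PQ, PS, PU, PV, PW, PX, QR, QS, QT, QU, QX, RS, RU, RV, RW, RX, ST, SV, SW, TU, TV, TW, TX, UV, UW, VX, WX
  2-simplices (18): PQS, PQU, PSW, PUV, PVX, PWX, QRS, QRX, QTU, QTX, RSV, RUV, RUW, RWX, STV, STW, TUW, TVX

Hence C_0 ≅ Z^9, C_1 ≅ Z^27, C_2 ≅ Z^18.

∂_1: C_1 → C_0 maps an edge to its endpoints' difference, ∂[p,q] = q − p.
The 9×27 boundary matrix has rank 8 and Smith normal form diag(1,1,1,1,1,1,1,1).

The boundary map ∂_2: C_2 → C_1 acts by ∂[p,q,r] = [q,r] − [p,r] + [p,q]. For instance
  ∂TVX = VX − TX + TV,
  ∂PVX = VX − PX + PV.
As a 27×18 matrix over Z this has rank 17, with invariant factors (1,1,1,1,1,1,1,1,1,1,1,1,1,1,1,1,1).

From H_k ≅ ker(∂_k) / im(∂_{k+1}) we obtain:

  H_0: rank C_0 − rank ∂_1 = 9 − 8 = 1, and the invariant factors of ∂_1 are all 1, so H_0 ≅ Z.
  H_1: rank ker ∂_1 − rank ∂_2 = (27 − 8) − 17 = 2, and the invariant factors of ∂_2 are all 1, so H_1 ≅ Z^2.
  H_2: rank ker ∂_2 − rank ∂_3 = (18 − 17) − 0 = 1, and there is no ∂_3, so H_2 ≅ Z.

Hence the Betti numbers are b_0 = 1, b_1 = 2, b_2 = 1.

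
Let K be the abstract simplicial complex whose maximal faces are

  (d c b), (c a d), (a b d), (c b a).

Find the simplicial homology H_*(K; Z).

H_0 = Z,  H_1 = 0,  H_2 = Z.

We work with the vertex ordering a < b < c < d. The simplices of K, each written with vertices in increasing order, are:

  0-simplices (4): a, b, c, d
  1-simplices (6): ab, ac, ad, bc, bd, cd
  2-simplices (4): abc, abd, acd, bcd

Hence C_0 ≅ Z^4, C_1 ≅ Z^6, C_2 ≅ Z^4.

∂_1: C_1 → C_0 sends each edge [p,q] (with p < q) to q − p.
This gives a 4×6 integer matrix of rank 3; reducing to Smith normal form yields diagonal entries (1,1,1).

∂_2: C_2 → C_1 sends each 2-simplex [p,q,r] to [q,r] − [p,r] + [p,q]. For instance
  ∂bcd = cd − bd + bc,
  ∂abc = bc − ac + ab.
The 6×4 boundary matrix has rank 3 and Smith normal form diag(1,1,1).

Computing H_k = (kernel of ∂_k) / (image of ∂_{k+1}):

  H_0: rank C_0 − rank ∂_1 = 4 − 3 = 1, and the invariant factors of ∂_1 are all 1, so H_0 = Z.
  H_1: rank ker ∂_1 − rank ∂_2 = (6 − 3) − 3 = 0, and the invariant factors of ∂_2 are all 1, so H_1 = 0.
  H_2: rank ker ∂_2 − rank ∂_3 = (4 − 3) − 0 = 1, and there is no ∂_3, so H_2 = Z.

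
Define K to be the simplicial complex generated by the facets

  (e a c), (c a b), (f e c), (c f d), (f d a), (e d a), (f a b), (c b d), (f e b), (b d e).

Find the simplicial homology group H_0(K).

H_0 ≅ Z.

Fix the vertex order a < b < c < d < e < f and write every simplex with vertices in increasing order. Then dim K = 2 and the simplices of K are:

  0-simplices (6): a, b, c, d, e, f
  1-simplices (15): ab, ac, ad, ae, af, bc, bd, be, bf, cd, ce, cf, de, df, ef
  2-simplices (10): abc, abf, ace, ade, adf, bcd, bde, bef, cdf, cef

so the chain groups are C_0 ≅ Z^6, C_1 ≅ Z^15, C_2 ≅ Z^10.

The boundary map ∂_1: C_1 → C_0 maps an edge to its endpoints' difference, ∂[p,q] = q − p.
As a 6×15 matrix over Z this has rank 5, with invariant factors (1,1,1,1,1).

The boundary map ∂_2: C_2 → C_1 acts by ∂[p,q,r] = [q,r] − [p,r] + [p,q]. For instance
  ∂cef = ef − cf + ce,
  ∂adf = df − af + ad.
This gives a 15×10 integer matrix of rank 10; reducing to Smith normal form yields diagonal entries (1,1,1,1,1,1,1,1,1,2).

Now H_k = ker ∂_k / im ∂_{k+1}, so:

  H_0: rank C_0 − rank ∂_1 = 6 − 5 = 1, and the invariant factors of ∂_1 are all 1, so H_0 = Z.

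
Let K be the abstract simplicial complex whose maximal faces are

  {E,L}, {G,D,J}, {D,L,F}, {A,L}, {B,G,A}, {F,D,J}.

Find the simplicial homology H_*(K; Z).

H_0 ≅ Z,  H_1 ≅ Z,  H_2 = 0.

Fix the vertex order A < B < D < E < F < G < J < L and write every simplex with vertices in increasing order. Then dim K = 2 and the simplices of K are:

  0-simplices (8): A, B, D, E, F, G, J, L
  1-simplices (12): AB, AG, AL, BG, DF, DG, DJ, DL, EL, FJ, FL, GJ
  2-simplices (4): ABG, DFJ, DFL, DGJ

Hence C_0 ≅ Z^8, C_1 ≅ Z^12, C_2 ≅ Z^4.

∂_1: C_1 → C_0 is given by ∂[p,q] = [q] − [p].
This gives a 8×12 integer matrix of rank 7; reducing to Smith normal form yields diagonal entries (1,1,1,1,1,1,1).

The boundary map ∂_2: C_2 → C_1 maps a triangle to the signed sum of its edges. For instance
  ∂ABG = BG − AG + AB,
  ∂DFL = FL − DL + DF.
As a 12×4 matrix over Z this has rank 4, with invariant factors (1,1,1,1).

Now H_k = ker ∂_k / im ∂_{k+1}, so:

  H_0: rank C_0 − rank ∂_1 = 8 − 7 = 1, and the invariant factors of ∂_1 are all 1, so H_0 = Z.
  H_1: rank ker ∂_1 − rank ∂_2 = (12 − 7) − 4 = 1, and the invariant factors of ∂_2 are all 1, so H_1 = Z.
  H_2: rank ker ∂_2 − rank ∂_3 = (4 − 4) − 0 = 0, and there is no ∂_3, so H_2 = 0.

As a check, the Euler characteristic is 8 − 12 + 4 = 0, which agrees with 1 − 1 + 0 = 0.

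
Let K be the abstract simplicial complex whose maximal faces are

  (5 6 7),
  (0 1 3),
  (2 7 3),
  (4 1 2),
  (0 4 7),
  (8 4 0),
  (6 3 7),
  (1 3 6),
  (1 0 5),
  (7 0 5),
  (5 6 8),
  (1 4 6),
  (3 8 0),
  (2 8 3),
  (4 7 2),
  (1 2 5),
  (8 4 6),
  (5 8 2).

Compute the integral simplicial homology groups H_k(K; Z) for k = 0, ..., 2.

H_0 ≅ Z,  H_1 ≅ Z^2,  H_2 ≅ Z.

Order the vertices as 0 < 1 < 2 < 3 < 4 < 5 < 6 < 7 < 8. Listing each simplex with vertices in this order, K has dimension 2 with simplices:

  0-simplices (9): [0], [1], [2], [3], [4], [5], [6], [7], [8]
  1-simplices (27): (27 of them)
  2-simplices (18): [0,1,3], [0,1,5], [0,3,8], [0,4,7], [0,4,8], [0,5,7], [1,2,4], [1,2,5], [1,3,6], [1,4,6], [2,3,7], [2,3,8], [2,4,7], [2,5,8], [3,6,7], [4,6,8], [5,6,7], [5,6,8]

Hence C_0 ≅ Z^9, C_1 ≅ Z^27, C_2 ≅ Z^18.

∂_1: C_1 → C_0 is given by ∂[p,q] = [q] − [p].
This gives a 9×27 integer matrix of rank 8; reducing to Smith normal form yields diagonal entries (1,1,1,1,1,1,1,1).

Boundary ∂_2: C_2 → C_1 acts by ∂[p,q,r] = [q,r] − [p,r] + [p,q]. For instance
  ∂[0,3,8] = [3,8] − [0,8] + [0,3],
  ∂[1,4,6] = [4,6] − [1,6] + [1,4].
As a 27×18 matrix over Z this has rank 17, with invariant factors (1,1,1,1,1,1,1,1,1,1,1,1,1,1,1,1,1).

Reading off H_k = ker ∂_k / im ∂_{k+1}:

  H_0: rank C_0 − rank ∂_1 = 9 − 8 = 1, and the invariant factors of ∂_1 are all 1, so H_0 = Z.
  H_1: rank ker ∂_1 − rank ∂_2 = (27 − 8) − 17 = 2, and the invariant factors of ∂_2 are all 1, so H_1 = Z^2.
  H_2: rank ker ∂_2 − rank ∂_3 = (18 − 17) − 0 = 1, and there is no ∂_3, so H_2 = Z.

As a check, the Euler characteristic is 9 − 27 + 18 = 0, which agrees with 1 − 2 + 1 = 0.
(K is a triangulation of the torus T^2.)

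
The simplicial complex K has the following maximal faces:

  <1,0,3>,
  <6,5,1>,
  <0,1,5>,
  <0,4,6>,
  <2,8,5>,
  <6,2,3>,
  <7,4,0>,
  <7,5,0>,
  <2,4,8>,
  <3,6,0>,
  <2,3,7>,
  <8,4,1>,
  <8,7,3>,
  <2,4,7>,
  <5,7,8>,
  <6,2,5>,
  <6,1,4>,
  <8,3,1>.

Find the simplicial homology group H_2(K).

H_2 ≅ 0.

Fix the vertex order 0 < 1 < 2 < 3 < 4 < 5 < 6 < 7 < 8 and write every simplex with vertices in increasing order. Then dim K = 2 and the simplices of K are:

  0-simplices (9): [0], [1], [2], [3], [4], [5], [6], [7], [8]
  1-simplices (27): (27 of them)
  2-simplices (18): [0,1,3], [0,1,5], [0,3,6], [0,4,6], [0,4,7], [0,5,7], [1,3,8], [1,4,6], [1,4,8], [1,5,6], [2,3,6], [2,3,7], [2,4,7], [2,4,8], [2,5,6], [2,5,8], [3,7,8], [5,7,8]

giving chain groups C_0 ≅ Z^9, C_1 ≅ Z^27, C_2 ≅ Z^18.

Boundary ∂_1: C_1 → C_0 sends each edge [p,q] (with p < q) to q − p. For instance
  ∂[3,8] = [8] − [3].
This gives a 9×27 integer matrix of rank 8; reducing to Smith normal form yields diagonal entries (1,1,1,1,1,1,1,1).

The boundary map ∂_2: C_2 → C_1 acts by ∂[p,q,r] = [q,r] − [p,r] + [p,q]. For instance
  ∂[1,5,6] = [5,6] − [1,6] + [1,5],
  ∂[0,3,6] = [3,6] − [0,6] + [0,3].
The 27×18 boundary matrix has rank 18 and Smith normal form diag(1,1,1,1,1,1,1,1,1,1,1,1,1,1,1,1,1,2).

Computing H_k = (kernel of ∂_k) / (image of ∂_{k+1}):

  H_2: rank ker ∂_2 − rank ∂_3 = (18 − 18) − 0 = 0, and there is no ∂_3, so H_2 = 0.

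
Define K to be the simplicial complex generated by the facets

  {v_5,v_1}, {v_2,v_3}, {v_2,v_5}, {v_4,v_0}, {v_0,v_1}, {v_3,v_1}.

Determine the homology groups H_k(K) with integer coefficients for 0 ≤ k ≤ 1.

We work with the vertex ordering v_0 < v_1 < v_2 < v_3 < v_4 < v_5. The simplices of K, each written with vertices in increasing order, are:

  0-simplices (6): [v_0], [v_1], [v_2], [v_3], [v_4], [v_5]
  1-simplices (6): [v_0,v_1], [v_0,v_4], [v_1,v_3], [v_1,v_5], [v_2,v_3], [v_2,v_5]

giving chain groups C_0 ≅ Z^6, C_1 ≅ Z^6.

Boundary ∂_1: C_1 → C_0 is given by ∂[p,q] = [q] − [p]. For instance
  ∂[v_0,v_4] = [v_4] − [v_0].
The resulting 6×6 matrix has rank 5, and its Smith normal form has invariant factors (1,1,1,1,1).

Now H_k = ker ∂_k / im ∂_{k+1}, so:

  H_0: rank C_0 − rank ∂_1 = 6 − 5 = 1, and the invariant factors of ∂_1 are all 1, so H_0 ≅ Z.
  H_1: rank ker ∂_1 − rank ∂_2 = (6 − 5) − 0 = 1, and there is no ∂_2, so H_1 ≅ Z.

H_0 = Z,  H_1 = Z.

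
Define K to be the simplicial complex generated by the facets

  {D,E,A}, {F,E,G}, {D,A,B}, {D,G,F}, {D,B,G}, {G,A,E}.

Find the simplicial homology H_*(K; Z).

H_0 ≅ Z,  H_1 ≅ Z,  H_2 = 0.

We work with the vertex ordering A < B < D < E < F < G. The simplices of K, each written with vertices in increasing order, are:

  0-simplices (6): A, B, D, E, F, G
  1-simplices (12): AB, AD, AE, AG, BD, BG, DE, DF, DG, EF, EG, FG
  2-simplices (6): ABD, ADE, AEG, BDG, DFG, EFG

giving chain groups C_0 ≅ Z^6, C_1 ≅ Z^12, C_2 ≅ Z^6.

∂_1: C_1 → C_0 maps an edge to its endpoints' difference, ∂[p,q] = q − p. For instance
  ∂AD = D − A.
As a 6×12 matrix over Z this has rank 5, with invariant factors (1,1,1,1,1).

The boundary map ∂_2: C_2 → C_1 sends each 2-simplex [p,q,r] to [q,r] − [p,r] + [p,q]. For instance
  ∂AEG = EG − AG + AE,
  ∂DFG = FG − DG + DF.
This gives a 12×6 integer matrix of rank 6; reducing to Smith normal form yields diagonal entries (1,1,1,1,1,1).

Now H_k = ker ∂_k / im ∂_{k+1}, so:

  H_0: rank C_0 − rank ∂_1 = 6 − 5 = 1, and the invariant factors of ∂_1 are all 1, so H_0 = Z.
  H_1: rank ker ∂_1 − rank ∂_2 = (12 − 5) − 6 = 1, and the invariant factors of ∂_2 are all 1, so H_1 = Z.
  H_2: rank ker ∂_2 − rank ∂_3 = (6 − 6) − 0 = 0, and there is no ∂_3, so H_2 = 0.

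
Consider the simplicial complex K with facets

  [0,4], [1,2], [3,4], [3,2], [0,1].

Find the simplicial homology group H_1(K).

H_1 ≅ Z.

We work with the vertex ordering 0 < 1 < 2 < 3 < 4. The simplices of K, each written with vertices in increasing order, are:

  0-simplices (5): [0], [1], [2], [3], [4]
  1-simplices (5): [0,1], [0,4], [1,2], [2,3], [3,4]

so the chain groups are C_0 ≅ Z^5, C_1 ≅ Z^5.

Boundary ∂_1: C_1 → C_0 maps an edge to its endpoints' difference, ∂[p,q] = q − p. For instance
  ∂[0,1] = [1] − [0].
The resulting 5×5 matrix has rank 4, and its Smith normal form has invariant factors (1,1,1,1).

Computing H_k = (kernel of ∂_k) / (image of ∂_{k+1}):

  H_1: rank ker ∂_1 − rank ∂_2 = (5 − 4) − 0 = 1, and there is no ∂_2, so H_1 = Z.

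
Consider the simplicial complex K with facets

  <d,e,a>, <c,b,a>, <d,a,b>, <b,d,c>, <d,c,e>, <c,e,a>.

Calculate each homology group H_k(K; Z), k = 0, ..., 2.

H_0 = Z,  H_1 = 0,  H_2 = Z.

Fix the vertex order a < b < c < d < e and write every simplex with vertices in increasing order. Then dim K = 2 and the simplices of K are:

  0-simplices (5): a, b, c, d, e
  1-simplices (9): ab, ac, ad, ae, bc, bd, cd, ce, de
  2-simplices (6): abc, abd, ace, ade, bcd, cde

so the chain groups are C_0 ≅ Z^5, C_1 ≅ Z^9, C_2 ≅ Z^6.

The boundary map ∂_1: C_1 → C_0 maps an edge to its endpoints' difference, ∂[p,q] = q − p.
The resulting 5×9 matrix has rank 4, and its Smith normal form has invariant factors (1,1,1,1).

The boundary map ∂_2: C_2 → C_1 sends each 2-simplex [p,q,r] to [q,r] − [p,r] + [p,q]. For instance
  ∂ace = ce − ae + ac,
  ∂ade = de − ae + ad.
The 9×6 boundary matrix has rank 5 and Smith normal form diag(1,1,1,1,1).

From H_k ≅ ker(∂_k) / im(∂_{k+1}) we obtain:

  H_0: rank C_0 − rank ∂_1 = 5 − 4 = 1, and the invariant factors of ∂_1 are all 1, so H_0 ≅ Z.
  H_1: rank ker ∂_1 − rank ∂_2 = (9 − 4) − 5 = 0, and the invariant factors of ∂_2 are all 1, so H_1 ≅ 0.
  H_2: rank ker ∂_2 − rank ∂_3 = (6 − 5) − 0 = 1, and there is no ∂_3, so H_2 ≅ Z.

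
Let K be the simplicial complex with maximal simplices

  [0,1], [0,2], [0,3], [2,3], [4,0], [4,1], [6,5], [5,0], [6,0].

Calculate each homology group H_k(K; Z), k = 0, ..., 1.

H_0 ≅ Z,  H_1 ≅ Z^3.

Take the total order 0 < 1 < 2 < 3 < 4 < 5 < 6 on the vertex set. Then K (dimension 1) consists of the simplices:

  0-simplices (7): [0], [1], [2], [3], [4], [5], [6]
  1-simplices (9): [0,1], [0,2], [0,3], [0,4], [0,5], [0,6], [1,4], [2,3], [5,6]

giving chain groups C_0 ≅ Z^7, C_1 ≅ Z^9.

The boundary map ∂_1: C_1 → C_0 is given by ∂[p,q] = [q] − [p].
The 7×9 boundary matrix has rank 6 and Smith normal form diag(1,1,1,1,1,1).

From H_k ≅ ker(∂_k) / im(∂_{k+1}) we obtain:

  H_0: rank C_0 − rank ∂_1 = 7 − 6 = 1, and the invariant factors of ∂_1 are all 1, so H_0 ≅ Z.
  H_1: rank ker ∂_1 − rank ∂_2 = (9 − 6) − 0 = 3, and there is no ∂_2, so H_1 ≅ Z^3.

(K is a triangulation of a wedge of 3 circles.)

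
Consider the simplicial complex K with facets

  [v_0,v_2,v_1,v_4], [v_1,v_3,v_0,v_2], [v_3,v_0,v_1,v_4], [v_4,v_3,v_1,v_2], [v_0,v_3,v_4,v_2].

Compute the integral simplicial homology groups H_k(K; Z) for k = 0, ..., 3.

Fix the vertex order v_0 < v_1 < v_2 < v_3 < v_4 and write every simplex with vertices in increasing order. Then dim K = 3 and the simplices of K are:

  0-simplices (5): [v_0], [v_1], [v_2], [v_3], [v_4]
  1-simplices (10): [v_0,v_1], [v_0,v_2], [v_0,v_3], [v_0,v_4], [v_1,v_2], [v_1,v_3], [v_1,v_4], [v_2,v_3], [v_2,v_4], [v_3,v_4]
  2-simplices (10): [v_0,v_1,v_2], [v_0,v_1,v_3], [v_0,v_1,v_4], [v_0,v_2,v_3], [v_0,v_2,v_4], [v_0,v_3,v_4], [v_1,v_2,v_3], [v_1,v_2,v_4], [v_1,v_3,v_4], [v_2,v_3,v_4]
  3-simplices (5): [v_0,v_1,v_2,v_3], [v_0,v_1,v_2,v_4], [v_0,v_1,v_3,v_4], [v_0,v_2,v_3,v_4], [v_1,v_2,v_3,v_4]

so the chain groups are C_0 ≅ Z^5, C_1 ≅ Z^10, C_2 ≅ Z^10, C_3 ≅ Z^5.

The boundary map ∂_1: C_1 → C_0 sends each edge [p,q] (with p < q) to q − p.
The resulting 5×10 matrix has rank 4, and its Smith normal form has invariant factors (1,1,1,1).

Boundary ∂_2: C_2 → C_1 maps a triangle to the signed sum of its edges. For instance
  ∂[v_0,v_1,v_2] = [v_1,v_2] − [v_0,v_2] + [v_0,v_1],
  ∂[v_0,v_1,v_4] = [v_1,v_4] − [v_0,v_4] + [v_0,v_1].
The resulting 10×10 matrix has rank 6, and its Smith normal form has invariant factors (1,1,1,1,1,1).

∂_3: C_3 → C_2 sends each 3-simplex σ to the alternating sum Σ_i (−1)^i (σ with its i-th vertex removed). For instance
  ∂[v_0,v_1,v_2,v_3] = [v_1,v_2,v_3] − [v_0,v_2,v_3] + [v_0,v_1,v_3] − [v_0,v_1,v_2],
  ∂[v_0,v_2,v_3,v_4] = [v_2,v_3,v_4] − [v_0,v_3,v_4] + [v_0,v_2,v_4] − [v_0,v_2,v_3].
The 10×5 boundary matrix has rank 4 and Smith normal form diag(1,1,1,1).

Now H_k = ker ∂_k / im ∂_{k+1}, so:

  H_0: rank C_0 − rank ∂_1 = 5 − 4 = 1, and the invariant factors of ∂_1 are all 1, so H_0 = Z.
  H_1: rank ker ∂_1 − rank ∂_2 = (10 − 4) − 6 = 0, and the invariant factors of ∂_2 are all 1, so H_1 = 0.
  H_2: rank ker ∂_2 − rank ∂_3 = (10 − 6) − 4 = 0, and the invariant factors of ∂_3 are all 1, so H_2 = 0.
  H_3: rank ker ∂_3 − rank ∂_4 = (5 − 4) − 0 = 1, and there is no ∂_4, so H_3 = Z.

As a check, the Euler characteristic is 5 − 10 + 10 − 5 = 0, which agrees with 1 − 0 + 0 − 1 = 0.

H_0 ≅ Z,  H_1 = 0,  H_2 = 0,  H_3 ≅ Z.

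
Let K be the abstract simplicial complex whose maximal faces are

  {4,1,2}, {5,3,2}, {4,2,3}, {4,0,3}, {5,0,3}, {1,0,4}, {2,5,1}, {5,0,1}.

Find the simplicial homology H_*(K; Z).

Take the total order 0 < 1 < 2 < 3 < 4 < 5 on the vertex set. Then K (dimension 2) consists of the simplices:

  0-simplices (6): [0], [1], [2], [3], [4], [5]
  1-simplices (12): [0,1], [0,3], [0,4], [0,5], [1,2], [1,4], [1,5], [2,3], [2,4], [2,5], [3,4], [3,5]
  2-simplices (8): [0,1,4], [0,1,5], [0,3,4], [0,3,5], [1,2,4], [1,2,5], [2,3,4], [2,3,5]

Hence C_0 ≅ Z^6, C_1 ≅ Z^12, C_2 ≅ Z^8.

∂_1: C_1 → C_0 maps an edge to its endpoints' difference, ∂[p,q] = q − p. For instance
  ∂[1,4] = [4] − [1].
The resulting 6×12 matrix has rank 5, and its Smith normal form has invariant factors (1,1,1,1,1).

Boundary ∂_2: C_2 → C_1 acts by ∂[p,q,r] = [q,r] − [p,r] + [p,q]. For instance
  ∂[1,2,5] = [2,5] − [1,5] + [1,2],
  ∂[0,1,4] = [1,4] − [0,4] + [0,1].
The 12×8 boundary matrix has rank 7 and Smith normal form diag(1,1,1,1,1,1,1).

Computing H_k = (kernel of ∂_k) / (image of ∂_{k+1}):

  H_0: rank C_0 − rank ∂_1 = 6 − 5 = 1, and the invariant factors of ∂_1 are all 1, so H_0 = Z.
  H_1: rank ker ∂_1 − rank ∂_2 = (12 − 5) − 7 = 0, and the invariant factors of ∂_2 are all 1, so H_1 = 0.
  H_2: rank ker ∂_2 − rank ∂_3 = (8 − 7) − 0 = 1, and there is no ∂_3, so H_2 = Z.

H_0 ≅ Z,  H_1 = 0,  H_2 ≅ Z.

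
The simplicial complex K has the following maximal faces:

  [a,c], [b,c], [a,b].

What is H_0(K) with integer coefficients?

We work with the vertex ordering a < b < c. The simplices of K, each written with vertices in increasing order, are:

  0-simplices (3): a, b, c
  1-simplices (3): ab, ac, bc

Hence C_0 ≅ Z^3, C_1 ≅ Z^3.

The boundary map ∂_1: C_1 → C_0 is given by ∂[p,q] = [q] − [p].
The 3×3 boundary matrix has rank 2 and Smith normal form diag(1,1).

Computing H_k = (kernel of ∂_k) / (image of ∂_{k+1}):

  H_0: rank C_0 − rank ∂_1 = 3 − 2 = 1, and the invariant factors of ∂_1 are all 1, so H_0 ≅ Z.

H_0 = Z.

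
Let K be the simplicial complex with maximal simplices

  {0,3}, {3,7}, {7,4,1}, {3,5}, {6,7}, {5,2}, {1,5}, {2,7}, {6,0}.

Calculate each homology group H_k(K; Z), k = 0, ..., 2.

Fix the vertex order 0 < 1 < 2 < 3 < 4 < 5 < 6 < 7 and write every simplex with vertices in increasing order. Then dim K = 2 and the simplices of K are:

  0-simplices (8): [0], [1], [2], [3], [4], [5], [6], [7]
  1-simplices (11): [0,3], [0,6], [1,4], [1,5], [1,7], [2,5], [2,7], [3,5], [3,7], [4,7], [6,7]
  2-simplices (1): [1,4,7]

giving chain groups C_0 ≅ Z^8, C_1 ≅ Z^11, C_2 ≅ Z^1.

Boundary ∂_1: C_1 → C_0 sends each edge [p,q] (with p < q) to q − p. For instance
  ∂[1,7] = [7] − [1].
The 8×11 boundary matrix has rank 7 and Smith normal form diag(1,1,1,1,1,1,1).

Boundary ∂_2: C_2 → C_1 acts by ∂[p,q,r] = [q,r] − [p,r] + [p,q]. For instance
  ∂[1,4,7] = [4,7] − [1,7] + [1,4].
This gives a 11×1 integer matrix of rank 1; reducing to Smith normal form yields diagonal entries (1).

Reading off H_k = ker ∂_k / im ∂_{k+1}:

  H_0: rank C_0 − rank ∂_1 = 8 − 7 = 1, and the invariant factors of ∂_1 are all 1, so H_0 = Z.
  H_1: rank ker ∂_1 − rank ∂_2 = (11 − 7) − 1 = 3, and the invariant factors of ∂_2 are all 1, so H_1 = Z^3.
  H_2: rank ker ∂_2 − rank ∂_3 = (1 − 1) − 0 = 0, and there is no ∂_3, so H_2 = 0.

H_0 ≅ Z,  H_1 ≅ Z^3,  H_2 = 0.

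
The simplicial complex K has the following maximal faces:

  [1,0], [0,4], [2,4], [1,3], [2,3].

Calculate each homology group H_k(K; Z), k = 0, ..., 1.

Take the total order 0 < 1 < 2 < 3 < 4 on the vertex set. Then K (dimension 1) consists of the simplices:

  0-simplices (5): [0], [1], [2], [3], [4]
  1-simplices (5): [0,1], [0,4], [1,3], [2,3], [2,4]

giving chain groups C_0 ≅ Z^5, C_1 ≅ Z^5.

∂_1: C_1 → C_0 maps an edge to its endpoints' difference, ∂[p,q] = q − p.
This gives a 5×5 integer matrix of rank 4; reducing to Smith normal form yields diagonal entries (1,1,1,1).

Reading off H_k = ker ∂_k / im ∂_{k+1}:

  H_0: rank C_0 − rank ∂_1 = 5 − 4 = 1, and the invariant factors of ∂_1 are all 1, so H_0 ≅ Z.
  H_1: rank ker ∂_1 − rank ∂_2 = (5 − 4) − 0 = 1, and there is no ∂_2, so H_1 ≅ Z.

H_0 = Z,  H_1 = Z.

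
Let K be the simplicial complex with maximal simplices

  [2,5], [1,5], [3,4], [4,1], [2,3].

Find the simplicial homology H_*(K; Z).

H_0 ≅ Z,  H_1 ≅ Z.

K has 5 vertices, 5 edges.
rank ∂_0 = 0, rank ∂_1 = 4 ⇒ b_0 = 5 − 0 − 4 = 1; all invariant factors of ∂_1 are 1 so no torsion. So H_0 ≅ Z.
rank ∂_1 = 4, rank ∂_2 = 0 ⇒ b_1 = 5 − 4 − 0 = 1. So H_1 ≅ Z.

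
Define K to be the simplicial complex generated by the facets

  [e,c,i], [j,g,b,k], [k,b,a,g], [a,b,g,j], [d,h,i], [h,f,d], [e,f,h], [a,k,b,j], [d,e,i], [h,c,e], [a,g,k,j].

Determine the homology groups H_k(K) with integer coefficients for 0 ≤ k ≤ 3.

Order the vertices as a < b < c < d < e < f < g < h < i < j < k. Listing each simplex with vertices in this order, K has dimension 3 with simplices:

  0-simplices (11): a, b, c, d, e, f, g, h, i, j, k
  1-simplices (22): ab, ag, aj, ak, bg, bj, bk, ce, ch, ci, de, df, dh, di, ef, eh, ei, fh, gj, gk, hi, jk
  2-simplices (16): abg, abj, abk, agj, agk, ajk, bgj, bgk, bjk, ceh, cei, dei, dfh, dhi, efh, gjk
  3-simplices (5): abgj, abgk, abjk, agjk, bgjk

giving chain groups C_0 ≅ Z^11, C_1 ≅ Z^22, C_2 ≅ Z^16, C_3 ≅ Z^5.

∂_1: C_1 → C_0 sends each edge [p,q] (with p < q) to q − p. For instance
  ∂ef = f − e.
The 11×22 boundary matrix has rank 9 and Smith normal form diag(1,1,1,1,1,1,1,1,1).

The boundary map ∂_2: C_2 → C_1 sends each 2-simplex [p,q,r] to [q,r] − [p,r] + [p,q]. For instance
  ∂bgj = gj − bj + bg,
  ∂bjk = jk − bk + bj.
This gives a 22×16 integer matrix of rank 12; reducing to Smith normal form yields diagonal entries (1,1,1,1,1,1,1,1,1,1,1,1).

The boundary map ∂_3: C_3 → C_2 sends each 3-simplex σ to the alternating sum Σ_i (−1)^i (σ with its i-th vertex removed). For instance
  ∂bgjk = gjk − bjk + bgk − bgj,
  ∂agjk = gjk − ajk + agk − agj.
The 16×5 boundary matrix has rank 4 and Smith normal form diag(1,1,1,1).

Reading off H_k = ker ∂_k / im ∂_{k+1}:

  H_0: rank C_0 − rank ∂_1 = 11 − 9 = 2, and the invariant factors of ∂_1 are all 1, so H_0 ≅ Z^2.
  H_1: rank ker ∂_1 − rank ∂_2 = (22 − 9) − 12 = 1, and the invariant factors of ∂_2 are all 1, so H_1 ≅ Z.
  H_2: rank ker ∂_2 − rank ∂_3 = (16 − 12) − 4 = 0, and the invariant factors of ∂_3 are all 1, so H_2 ≅ 0.
  H_3: rank ker ∂_3 − rank ∂_4 = (5 − 4) − 0 = 1, and there is no ∂_4, so H_3 ≅ Z.

H_0 ≅ Z^2,  H_1 ≅ Z,  H_2 = 0,  H_3 ≅ Z.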